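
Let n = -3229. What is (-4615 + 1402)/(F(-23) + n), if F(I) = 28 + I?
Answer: 3213/3224 ≈ 0.99659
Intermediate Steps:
(-4615 + 1402)/(F(-23) + n) = (-4615 + 1402)/((28 - 23) - 3229) = -3213/(5 - 3229) = -3213/(-3224) = -3213*(-1/3224) = 3213/3224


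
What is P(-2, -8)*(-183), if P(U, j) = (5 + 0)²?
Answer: -4575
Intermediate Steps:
P(U, j) = 25 (P(U, j) = 5² = 25)
P(-2, -8)*(-183) = 25*(-183) = -4575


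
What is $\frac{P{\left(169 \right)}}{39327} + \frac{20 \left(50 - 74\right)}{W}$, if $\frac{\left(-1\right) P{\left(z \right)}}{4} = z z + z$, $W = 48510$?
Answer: $- \frac{20717208}{7065751} \approx -2.9321$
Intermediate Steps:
$P{\left(z \right)} = - 4 z - 4 z^{2}$ ($P{\left(z \right)} = - 4 \left(z z + z\right) = - 4 \left(z^{2} + z\right) = - 4 \left(z + z^{2}\right) = - 4 z - 4 z^{2}$)
$\frac{P{\left(169 \right)}}{39327} + \frac{20 \left(50 - 74\right)}{W} = \frac{\left(-4\right) 169 \left(1 + 169\right)}{39327} + \frac{20 \left(50 - 74\right)}{48510} = \left(-4\right) 169 \cdot 170 \cdot \frac{1}{39327} + 20 \left(-24\right) \frac{1}{48510} = \left(-114920\right) \frac{1}{39327} - \frac{16}{1617} = - \frac{114920}{39327} - \frac{16}{1617} = - \frac{20717208}{7065751}$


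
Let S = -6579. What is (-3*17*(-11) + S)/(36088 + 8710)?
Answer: -3009/22399 ≈ -0.13434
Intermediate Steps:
(-3*17*(-11) + S)/(36088 + 8710) = (-3*17*(-11) - 6579)/(36088 + 8710) = (-51*(-11) - 6579)/44798 = (561 - 6579)*(1/44798) = -6018*1/44798 = -3009/22399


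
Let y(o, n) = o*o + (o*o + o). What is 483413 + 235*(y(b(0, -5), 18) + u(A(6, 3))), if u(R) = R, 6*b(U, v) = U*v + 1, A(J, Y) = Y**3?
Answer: 4408292/9 ≈ 4.8981e+5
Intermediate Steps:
b(U, v) = 1/6 + U*v/6 (b(U, v) = (U*v + 1)/6 = (1 + U*v)/6 = 1/6 + U*v/6)
y(o, n) = o + 2*o**2 (y(o, n) = o**2 + (o**2 + o) = o**2 + (o + o**2) = o + 2*o**2)
483413 + 235*(y(b(0, -5), 18) + u(A(6, 3))) = 483413 + 235*((1/6 + (1/6)*0*(-5))*(1 + 2*(1/6 + (1/6)*0*(-5))) + 3**3) = 483413 + 235*((1/6 + 0)*(1 + 2*(1/6 + 0)) + 27) = 483413 + 235*((1 + 2*(1/6))/6 + 27) = 483413 + 235*((1 + 1/3)/6 + 27) = 483413 + 235*((1/6)*(4/3) + 27) = 483413 + 235*(2/9 + 27) = 483413 + 235*(245/9) = 483413 + 57575/9 = 4408292/9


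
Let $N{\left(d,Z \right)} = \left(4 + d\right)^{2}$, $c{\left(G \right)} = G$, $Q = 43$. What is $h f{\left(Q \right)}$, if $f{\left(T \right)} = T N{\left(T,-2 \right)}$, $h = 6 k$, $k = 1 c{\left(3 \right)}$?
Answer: $1709766$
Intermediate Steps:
$k = 3$ ($k = 1 \cdot 3 = 3$)
$h = 18$ ($h = 6 \cdot 3 = 18$)
$f{\left(T \right)} = T \left(4 + T\right)^{2}$
$h f{\left(Q \right)} = 18 \cdot 43 \left(4 + 43\right)^{2} = 18 \cdot 43 \cdot 47^{2} = 18 \cdot 43 \cdot 2209 = 18 \cdot 94987 = 1709766$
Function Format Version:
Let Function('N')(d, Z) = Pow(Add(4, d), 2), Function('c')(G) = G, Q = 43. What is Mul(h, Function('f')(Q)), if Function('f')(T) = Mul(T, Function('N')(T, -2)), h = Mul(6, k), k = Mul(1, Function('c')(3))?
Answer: 1709766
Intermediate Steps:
k = 3 (k = Mul(1, 3) = 3)
h = 18 (h = Mul(6, 3) = 18)
Function('f')(T) = Mul(T, Pow(Add(4, T), 2))
Mul(h, Function('f')(Q)) = Mul(18, Mul(43, Pow(Add(4, 43), 2))) = Mul(18, Mul(43, Pow(47, 2))) = Mul(18, Mul(43, 2209)) = Mul(18, 94987) = 1709766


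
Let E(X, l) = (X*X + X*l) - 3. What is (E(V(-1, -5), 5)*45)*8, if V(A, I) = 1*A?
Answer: -2520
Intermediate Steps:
V(A, I) = A
E(X, l) = -3 + X² + X*l (E(X, l) = (X² + X*l) - 3 = -3 + X² + X*l)
(E(V(-1, -5), 5)*45)*8 = ((-3 + (-1)² - 1*5)*45)*8 = ((-3 + 1 - 5)*45)*8 = -7*45*8 = -315*8 = -2520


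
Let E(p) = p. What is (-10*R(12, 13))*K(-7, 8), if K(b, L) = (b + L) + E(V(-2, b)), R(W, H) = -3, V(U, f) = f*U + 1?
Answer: 480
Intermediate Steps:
V(U, f) = 1 + U*f (V(U, f) = U*f + 1 = 1 + U*f)
K(b, L) = 1 + L - b (K(b, L) = (b + L) + (1 - 2*b) = (L + b) + (1 - 2*b) = 1 + L - b)
(-10*R(12, 13))*K(-7, 8) = (-10*(-3))*(1 + 8 - 1*(-7)) = 30*(1 + 8 + 7) = 30*16 = 480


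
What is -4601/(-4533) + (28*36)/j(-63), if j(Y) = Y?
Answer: -67927/4533 ≈ -14.985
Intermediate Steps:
-4601/(-4533) + (28*36)/j(-63) = -4601/(-4533) + (28*36)/(-63) = -4601*(-1/4533) + 1008*(-1/63) = 4601/4533 - 16 = -67927/4533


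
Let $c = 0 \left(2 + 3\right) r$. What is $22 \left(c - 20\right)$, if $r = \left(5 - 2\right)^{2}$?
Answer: $-440$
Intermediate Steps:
$r = 9$ ($r = 3^{2} = 9$)
$c = 0$ ($c = 0 \left(2 + 3\right) 9 = 0 \cdot 5 \cdot 9 = 0 \cdot 9 = 0$)
$22 \left(c - 20\right) = 22 \left(0 - 20\right) = 22 \left(-20\right) = -440$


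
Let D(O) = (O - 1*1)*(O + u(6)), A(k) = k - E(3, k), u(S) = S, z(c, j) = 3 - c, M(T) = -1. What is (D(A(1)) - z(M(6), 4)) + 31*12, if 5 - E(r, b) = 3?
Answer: 358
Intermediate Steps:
E(r, b) = 2 (E(r, b) = 5 - 1*3 = 5 - 3 = 2)
A(k) = -2 + k (A(k) = k - 1*2 = k - 2 = -2 + k)
D(O) = (-1 + O)*(6 + O) (D(O) = (O - 1*1)*(O + 6) = (O - 1)*(6 + O) = (-1 + O)*(6 + O))
(D(A(1)) - z(M(6), 4)) + 31*12 = ((-6 + (-2 + 1)**2 + 5*(-2 + 1)) - (3 - 1*(-1))) + 31*12 = ((-6 + (-1)**2 + 5*(-1)) - (3 + 1)) + 372 = ((-6 + 1 - 5) - 1*4) + 372 = (-10 - 4) + 372 = -14 + 372 = 358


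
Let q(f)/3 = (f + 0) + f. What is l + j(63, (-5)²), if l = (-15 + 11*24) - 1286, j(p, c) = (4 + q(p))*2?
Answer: -273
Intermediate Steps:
q(f) = 6*f (q(f) = 3*((f + 0) + f) = 3*(f + f) = 3*(2*f) = 6*f)
j(p, c) = 8 + 12*p (j(p, c) = (4 + 6*p)*2 = 8 + 12*p)
l = -1037 (l = (-15 + 264) - 1286 = 249 - 1286 = -1037)
l + j(63, (-5)²) = -1037 + (8 + 12*63) = -1037 + (8 + 756) = -1037 + 764 = -273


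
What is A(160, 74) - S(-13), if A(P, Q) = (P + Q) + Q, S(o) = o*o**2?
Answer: 2505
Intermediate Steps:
S(o) = o**3
A(P, Q) = P + 2*Q
A(160, 74) - S(-13) = (160 + 2*74) - 1*(-13)**3 = (160 + 148) - 1*(-2197) = 308 + 2197 = 2505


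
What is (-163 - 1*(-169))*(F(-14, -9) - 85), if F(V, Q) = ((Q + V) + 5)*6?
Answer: -1158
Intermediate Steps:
F(V, Q) = 30 + 6*Q + 6*V (F(V, Q) = (5 + Q + V)*6 = 30 + 6*Q + 6*V)
(-163 - 1*(-169))*(F(-14, -9) - 85) = (-163 - 1*(-169))*((30 + 6*(-9) + 6*(-14)) - 85) = (-163 + 169)*((30 - 54 - 84) - 85) = 6*(-108 - 85) = 6*(-193) = -1158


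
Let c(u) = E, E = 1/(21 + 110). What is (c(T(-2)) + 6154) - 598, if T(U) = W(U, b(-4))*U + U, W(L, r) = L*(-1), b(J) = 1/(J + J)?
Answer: 727837/131 ≈ 5556.0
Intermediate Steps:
b(J) = 1/(2*J)
W(L, r) = -L
T(U) = U - U² (T(U) = (-U)*U + U = -U² + U = U - U²)
E = 1/131 ≈ 0.0076336
c(u) = 1/131
(c(T(-2)) + 6154) - 598 = (1/131 + 6154) - 598 = 806175/131 - 598 = 727837/131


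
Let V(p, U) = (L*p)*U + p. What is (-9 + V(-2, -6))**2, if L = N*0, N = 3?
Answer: 121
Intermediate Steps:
L = 0 (L = 3*0 = 0)
V(p, U) = p (V(p, U) = (0*p)*U + p = 0*U + p = 0 + p = p)
(-9 + V(-2, -6))**2 = (-9 - 2)**2 = (-11)**2 = 121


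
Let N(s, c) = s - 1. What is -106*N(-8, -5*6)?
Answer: 954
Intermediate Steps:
N(s, c) = -1 + s
-106*N(-8, -5*6) = -106*(-1 - 8) = -106*(-9) = 954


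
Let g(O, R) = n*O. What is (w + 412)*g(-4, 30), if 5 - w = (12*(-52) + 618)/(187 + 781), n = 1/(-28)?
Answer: 28833/484 ≈ 59.572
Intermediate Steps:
n = -1/28 ≈ -0.035714
g(O, R) = -O/28
w = 2423/484 (w = 5 - (12*(-52) + 618)/(187 + 781) = 5 - (-624 + 618)/968 = 5 - (-6)/968 = 5 - 1*(-3/484) = 5 + 3/484 = 2423/484 ≈ 5.0062)
(w + 412)*g(-4, 30) = (2423/484 + 412)*(-1/28*(-4)) = (201831/484)*(⅐) = 28833/484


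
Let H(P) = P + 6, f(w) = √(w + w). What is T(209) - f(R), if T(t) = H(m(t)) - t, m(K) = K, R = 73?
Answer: 6 - √146 ≈ -6.0830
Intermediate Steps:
f(w) = √2*√w (f(w) = √(2*w) = √2*√w)
H(P) = 6 + P
T(t) = 6 (T(t) = (6 + t) - t = 6)
T(209) - f(R) = 6 - √2*√73 = 6 - √146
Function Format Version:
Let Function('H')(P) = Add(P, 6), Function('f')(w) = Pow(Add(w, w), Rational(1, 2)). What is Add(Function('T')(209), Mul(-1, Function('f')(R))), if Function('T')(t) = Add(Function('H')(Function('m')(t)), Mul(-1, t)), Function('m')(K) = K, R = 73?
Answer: Add(6, Mul(-1, Pow(146, Rational(1, 2)))) ≈ -6.0830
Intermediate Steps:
Function('f')(w) = Mul(Pow(2, Rational(1, 2)), Pow(w, Rational(1, 2))) (Function('f')(w) = Pow(Mul(2, w), Rational(1, 2)) = Mul(Pow(2, Rational(1, 2)), Pow(w, Rational(1, 2))))
Function('H')(P) = Add(6, P)
Function('T')(t) = 6 (Function('T')(t) = Add(Add(6, t), Mul(-1, t)) = 6)
Add(Function('T')(209), Mul(-1, Function('f')(R))) = Add(6, Mul(-1, Mul(Pow(2, Rational(1, 2)), Pow(73, Rational(1, 2))))) = Add(6, Mul(-1, Pow(146, Rational(1, 2))))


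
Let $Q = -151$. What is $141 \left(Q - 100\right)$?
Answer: $-35391$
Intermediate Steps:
$141 \left(Q - 100\right) = 141 \left(-151 - 100\right) = 141 \left(-251\right) = -35391$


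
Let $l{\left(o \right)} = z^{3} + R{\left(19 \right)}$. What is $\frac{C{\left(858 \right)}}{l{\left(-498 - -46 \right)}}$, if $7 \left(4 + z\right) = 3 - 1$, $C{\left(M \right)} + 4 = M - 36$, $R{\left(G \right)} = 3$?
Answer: $- \frac{280574}{16547} \approx -16.956$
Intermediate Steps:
$C{\left(M \right)} = -40 + M$ ($C{\left(M \right)} = -4 + \left(M - 36\right) = -4 + \left(-36 + M\right) = -40 + M$)
$z = - \frac{26}{7}$ ($z = -4 + \frac{3 - 1}{7} = -4 + \frac{1}{7} \cdot 2 = -4 + \frac{2}{7} = - \frac{26}{7} \approx -3.7143$)
$l{\left(o \right)} = - \frac{16547}{343}$ ($l{\left(o \right)} = \left(- \frac{26}{7}\right)^{3} + 3 = - \frac{17576}{343} + 3 = - \frac{16547}{343}$)
$\frac{C{\left(858 \right)}}{l{\left(-498 - -46 \right)}} = \frac{-40 + 858}{- \frac{16547}{343}} = 818 \left(- \frac{343}{16547}\right) = - \frac{280574}{16547}$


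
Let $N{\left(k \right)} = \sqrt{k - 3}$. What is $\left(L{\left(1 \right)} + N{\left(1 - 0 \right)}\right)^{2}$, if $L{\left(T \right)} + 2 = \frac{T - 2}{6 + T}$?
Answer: $\frac{127}{49} - \frac{30 i \sqrt{2}}{7} \approx 2.5918 - 6.0609 i$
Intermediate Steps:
$N{\left(k \right)} = \sqrt{-3 + k}$
$L{\left(T \right)} = -2 + \frac{-2 + T}{6 + T}$ ($L{\left(T \right)} = -2 + \frac{T - 2}{6 + T} = -2 + \frac{-2 + T}{6 + T}$)
$\left(L{\left(1 \right)} + N{\left(1 - 0 \right)}\right)^{2} = \left(\frac{-14 - 1}{6 + 1} + \sqrt{-3 + \left(1 - 0\right)}\right)^{2} = \left(\frac{-14 - 1}{7} + \sqrt{-3 + \left(1 + 0\right)}\right)^{2} = \left(\frac{1}{7} \left(-15\right) + \sqrt{-3 + 1}\right)^{2} = \left(- \frac{15}{7} + \sqrt{-2}\right)^{2} = \left(- \frac{15}{7} + i \sqrt{2}\right)^{2}$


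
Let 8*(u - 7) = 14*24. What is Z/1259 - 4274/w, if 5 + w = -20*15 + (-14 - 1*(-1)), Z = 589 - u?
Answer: 2776343/200181 ≈ 13.869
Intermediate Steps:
u = 49 (u = 7 + (14*24)/8 = 7 + (⅛)*336 = 7 + 42 = 49)
Z = 540 (Z = 589 - 1*49 = 589 - 49 = 540)
w = -318 (w = -5 + (-20*15 + (-14 - 1*(-1))) = -5 + (-300 + (-14 + 1)) = -5 + (-300 - 13) = -5 - 313 = -318)
Z/1259 - 4274/w = 540/1259 - 4274/(-318) = 540*(1/1259) - 4274*(-1/318) = 540/1259 + 2137/159 = 2776343/200181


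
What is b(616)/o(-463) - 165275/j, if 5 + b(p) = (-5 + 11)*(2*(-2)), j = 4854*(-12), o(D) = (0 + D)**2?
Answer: 35428147283/12486565512 ≈ 2.8373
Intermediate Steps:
o(D) = D**2
j = -58248
b(p) = -29 (b(p) = -5 + (-5 + 11)*(2*(-2)) = -5 + 6*(-4) = -5 - 24 = -29)
b(616)/o(-463) - 165275/j = -29/((-463)**2) - 165275/(-58248) = -29/214369 - 165275*(-1/58248) = -29*1/214369 + 165275/58248 = -29/214369 + 165275/58248 = 35428147283/12486565512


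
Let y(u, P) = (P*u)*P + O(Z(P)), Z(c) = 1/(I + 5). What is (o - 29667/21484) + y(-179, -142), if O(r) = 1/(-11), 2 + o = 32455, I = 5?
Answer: -845308372393/236324 ≈ -3.5769e+6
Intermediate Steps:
o = 32453 (o = -2 + 32455 = 32453)
Z(c) = ⅒ (Z(c) = 1/(5 + 5) = 1/10 = ⅒)
O(r) = -1/11
y(u, P) = -1/11 + u*P² (y(u, P) = (P*u)*P - 1/11 = u*P² - 1/11 = -1/11 + u*P²)
(o - 29667/21484) + y(-179, -142) = (32453 - 29667/21484) + (-1/11 - 179*(-142)²) = (32453 - 29667*1/21484) + (-1/11 - 179*20164) = (32453 - 29667/21484) + (-1/11 - 3609356) = 697190585/21484 - 39702917/11 = -845308372393/236324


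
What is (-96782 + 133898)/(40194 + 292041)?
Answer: 4124/36915 ≈ 0.11172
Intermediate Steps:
(-96782 + 133898)/(40194 + 292041) = 37116/332235 = 37116*(1/332235) = 4124/36915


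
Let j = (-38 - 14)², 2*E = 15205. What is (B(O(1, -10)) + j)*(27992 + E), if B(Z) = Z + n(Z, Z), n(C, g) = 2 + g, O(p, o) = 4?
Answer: 96603473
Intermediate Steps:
E = 15205/2 (E = (½)*15205 = 15205/2 ≈ 7602.5)
j = 2704 (j = (-52)² = 2704)
B(Z) = 2 + 2*Z (B(Z) = Z + (2 + Z) = 2 + 2*Z)
(B(O(1, -10)) + j)*(27992 + E) = ((2 + 2*4) + 2704)*(27992 + 15205/2) = ((2 + 8) + 2704)*(71189/2) = (10 + 2704)*(71189/2) = 2714*(71189/2) = 96603473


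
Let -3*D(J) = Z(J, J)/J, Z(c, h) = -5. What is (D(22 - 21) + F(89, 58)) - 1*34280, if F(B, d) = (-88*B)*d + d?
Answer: -1465429/3 ≈ -4.8848e+5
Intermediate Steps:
D(J) = 5/(3*J) (D(J) = -(-5)/(3*J) = 5/(3*J))
F(B, d) = d - 88*B*d (F(B, d) = -88*B*d + d = d - 88*B*d)
(D(22 - 21) + F(89, 58)) - 1*34280 = (5/(3*(22 - 21)) + 58*(1 - 88*89)) - 1*34280 = ((5/3)/1 + 58*(1 - 7832)) - 34280 = ((5/3)*1 + 58*(-7831)) - 34280 = (5/3 - 454198) - 34280 = -1362589/3 - 34280 = -1465429/3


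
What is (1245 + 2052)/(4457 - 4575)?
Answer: -3297/118 ≈ -27.941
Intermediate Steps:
(1245 + 2052)/(4457 - 4575) = 3297/(-118) = 3297*(-1/118) = -3297/118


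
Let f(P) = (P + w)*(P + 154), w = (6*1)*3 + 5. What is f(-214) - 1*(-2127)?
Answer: 13587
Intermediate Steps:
w = 23 (w = 6*3 + 5 = 18 + 5 = 23)
f(P) = (23 + P)*(154 + P) (f(P) = (P + 23)*(P + 154) = (23 + P)*(154 + P))
f(-214) - 1*(-2127) = (3542 + (-214)² + 177*(-214)) - 1*(-2127) = (3542 + 45796 - 37878) + 2127 = 11460 + 2127 = 13587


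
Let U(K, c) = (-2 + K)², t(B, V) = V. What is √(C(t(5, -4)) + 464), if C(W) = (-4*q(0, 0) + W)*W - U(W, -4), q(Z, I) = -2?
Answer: 2*√103 ≈ 20.298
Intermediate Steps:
C(W) = -(-2 + W)² + W*(8 + W) (C(W) = (-4*(-2) + W)*W - (-2 + W)² = (8 + W)*W - (-2 + W)² = W*(8 + W) - (-2 + W)² = -(-2 + W)² + W*(8 + W))
√(C(t(5, -4)) + 464) = √((-4 + 12*(-4)) + 464) = √((-4 - 48) + 464) = √(-52 + 464) = √412 = 2*√103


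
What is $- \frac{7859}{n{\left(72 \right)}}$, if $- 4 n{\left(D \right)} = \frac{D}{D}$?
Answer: $31436$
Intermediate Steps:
$n{\left(D \right)} = - \frac{1}{4}$ ($n{\left(D \right)} = - \frac{D \frac{1}{D}}{4} = \left(- \frac{1}{4}\right) 1 = - \frac{1}{4}$)
$- \frac{7859}{n{\left(72 \right)}} = - \frac{7859}{- \frac{1}{4}} = \left(-7859\right) \left(-4\right) = 31436$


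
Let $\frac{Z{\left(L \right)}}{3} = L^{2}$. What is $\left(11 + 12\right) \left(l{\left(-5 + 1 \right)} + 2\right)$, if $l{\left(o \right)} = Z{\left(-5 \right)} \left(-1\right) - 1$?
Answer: $-1702$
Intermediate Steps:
$Z{\left(L \right)} = 3 L^{2}$
$l{\left(o \right)} = -76$ ($l{\left(o \right)} = 3 \left(-5\right)^{2} \left(-1\right) - 1 = 3 \cdot 25 \left(-1\right) - 1 = 75 \left(-1\right) - 1 = -75 - 1 = -76$)
$\left(11 + 12\right) \left(l{\left(-5 + 1 \right)} + 2\right) = \left(11 + 12\right) \left(-76 + 2\right) = 23 \left(-74\right) = -1702$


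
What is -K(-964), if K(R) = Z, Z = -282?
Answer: 282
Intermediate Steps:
K(R) = -282
-K(-964) = -1*(-282) = 282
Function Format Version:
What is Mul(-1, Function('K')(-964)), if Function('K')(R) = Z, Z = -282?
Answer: 282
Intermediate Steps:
Function('K')(R) = -282
Mul(-1, Function('K')(-964)) = Mul(-1, -282) = 282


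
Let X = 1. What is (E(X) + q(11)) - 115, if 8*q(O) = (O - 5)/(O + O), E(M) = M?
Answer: -10029/88 ≈ -113.97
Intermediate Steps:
q(O) = (-5 + O)/(16*O) (q(O) = ((O - 5)/(O + O))/8 = ((-5 + O)/((2*O)))/8 = ((-5 + O)*(1/(2*O)))/8 = ((-5 + O)/(2*O))/8 = (-5 + O)/(16*O))
(E(X) + q(11)) - 115 = (1 + (1/16)*(-5 + 11)/11) - 115 = (1 + (1/16)*(1/11)*6) - 115 = (1 + 3/88) - 115 = 91/88 - 115 = -10029/88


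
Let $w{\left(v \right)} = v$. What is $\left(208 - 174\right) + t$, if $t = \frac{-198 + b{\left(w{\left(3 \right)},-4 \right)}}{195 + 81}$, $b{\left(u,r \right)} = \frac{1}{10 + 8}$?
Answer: $\frac{165349}{4968} \approx 33.283$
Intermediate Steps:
$b{\left(u,r \right)} = \frac{1}{18}$
$t = - \frac{3563}{4968}$ ($t = \frac{-198 + \frac{1}{18}}{195 + 81} = - \frac{3563}{18 \cdot 276} = \left(- \frac{3563}{18}\right) \frac{1}{276} = - \frac{3563}{4968} \approx -0.71719$)
$\left(208 - 174\right) + t = \left(208 - 174\right) - \frac{3563}{4968} = 34 - \frac{3563}{4968} = \frac{165349}{4968}$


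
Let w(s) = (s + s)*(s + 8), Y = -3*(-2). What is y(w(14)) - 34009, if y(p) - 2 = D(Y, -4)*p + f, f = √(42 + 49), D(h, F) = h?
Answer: -30311 + √91 ≈ -30301.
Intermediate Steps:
Y = 6
w(s) = 2*s*(8 + s) (w(s) = (2*s)*(8 + s) = 2*s*(8 + s))
f = √91 ≈ 9.5394
y(p) = 2 + √91 + 6*p (y(p) = 2 + (6*p + √91) = 2 + (√91 + 6*p) = 2 + √91 + 6*p)
y(w(14)) - 34009 = (2 + √91 + 6*(2*14*(8 + 14))) - 34009 = (2 + √91 + 6*(2*14*22)) - 34009 = (2 + √91 + 6*616) - 34009 = (2 + √91 + 3696) - 34009 = (3698 + √91) - 34009 = -30311 + √91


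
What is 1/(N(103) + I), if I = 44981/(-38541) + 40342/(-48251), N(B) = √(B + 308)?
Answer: 6927536210680782123/1407470870358093878882 + 3458267590833687681*√411/1407470870358093878882 ≈ 0.054735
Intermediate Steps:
N(B) = √(308 + B)
I = -3725199253/1859641791 (I = 44981*(-1/38541) + 40342*(-1/48251) = -44981/38541 - 40342/48251 = -3725199253/1859641791 ≈ -2.0032)
1/(N(103) + I) = 1/(√(308 + 103) - 3725199253/1859641791) = 1/(√411 - 3725199253/1859641791) = 1/(-3725199253/1859641791 + √411)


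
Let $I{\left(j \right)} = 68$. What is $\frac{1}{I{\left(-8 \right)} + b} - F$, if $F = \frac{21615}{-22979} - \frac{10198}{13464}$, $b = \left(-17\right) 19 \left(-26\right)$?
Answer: $\frac{116599631}{68661252} \approx 1.6982$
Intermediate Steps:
$b = 8398$ ($b = \left(-323\right) \left(-26\right) = 8398$)
$F = - \frac{23880191}{14063148}$ ($F = 21615 \left(- \frac{1}{22979}\right) - \frac{5099}{6732} = - \frac{1965}{2089} - \frac{5099}{6732} = - \frac{23880191}{14063148} \approx -1.6981$)
$\frac{1}{I{\left(-8 \right)} + b} - F = \frac{1}{68 + 8398} - - \frac{23880191}{14063148} = \frac{1}{8466} + \frac{23880191}{14063148} = \frac{116599631}{68661252}$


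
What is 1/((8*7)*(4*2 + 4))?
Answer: 1/672 ≈ 0.0014881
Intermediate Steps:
1/((8*7)*(4*2 + 4)) = 1/(56*(8 + 4)) = 1/(56*12) = 1/672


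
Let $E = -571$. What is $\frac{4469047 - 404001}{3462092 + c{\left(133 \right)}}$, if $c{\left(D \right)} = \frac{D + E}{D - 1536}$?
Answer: $\frac{2851629769}{2428657757} \approx 1.1742$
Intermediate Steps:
$c{\left(D \right)} = \frac{-571 + D}{-1536 + D}$ ($c{\left(D \right)} = \frac{D - 571}{D - 1536} = \frac{-571 + D}{-1536 + D}$)
$\frac{4469047 - 404001}{3462092 + c{\left(133 \right)}} = \frac{4469047 - 404001}{3462092 + \frac{-571 + 133}{-1536 + 133}} = \frac{4065046}{3462092 + \frac{1}{-1403} \left(-438\right)} = \frac{4065046}{3462092 - - \frac{438}{1403}} = \frac{4065046}{3462092 + \frac{438}{1403}} = \frac{4065046}{\frac{4857315514}{1403}} = 4065046 \cdot \frac{1403}{4857315514} = \frac{2851629769}{2428657757}$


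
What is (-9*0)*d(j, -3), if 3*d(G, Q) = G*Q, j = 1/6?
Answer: 0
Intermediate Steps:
j = ⅙ ≈ 0.16667
d(G, Q) = G*Q/3 (d(G, Q) = (G*Q)/3 = G*Q/3)
(-9*0)*d(j, -3) = (-9*0)*((⅓)*(⅙)*(-3)) = 0*(-⅙) = 0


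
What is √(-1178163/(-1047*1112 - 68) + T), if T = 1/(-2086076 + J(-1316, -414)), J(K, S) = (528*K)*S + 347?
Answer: √27969318640410422970103750029/166255748128938 ≈ 1.0059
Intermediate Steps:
J(K, S) = 347 + 528*K*S (J(K, S) = 528*K*S + 347 = 347 + 528*K*S)
T = 1/285581343 (T = 1/(-2086076 + (347 + 528*(-1316)*(-414))) = 1/(-2086076 + (347 + 287667072)) = 1/(-2086076 + 287667419) = 1/285581343 ≈ 3.5016e-9)
√(-1178163/(-1047*1112 - 68) + T) = √(-1178163/(-1047*1112 - 68) + 1/285581343) = √(-1178163/(-1164264 - 68) + 1/285581343) = √(-1178163/(-1164332) + 1/285581343) = √(-1178163*(-1/1164332) + 1/285581343) = √(1178163/1164332 + 1/285581343) = √(336461372977241/332511496257876) = √27969318640410422970103750029/166255748128938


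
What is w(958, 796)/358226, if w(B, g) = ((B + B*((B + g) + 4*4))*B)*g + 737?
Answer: 117616963251/32566 ≈ 3.6116e+6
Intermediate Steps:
w(B, g) = 737 + B*g*(B + B*(16 + B + g)) (w(B, g) = ((B + B*((B + g) + 16))*B)*g + 737 = ((B + B*(16 + B + g))*B)*g + 737 = (B*(B + B*(16 + B + g)))*g + 737 = B*g*(B + B*(16 + B + g)) + 737 = 737 + B*g*(B + B*(16 + B + g)))
w(958, 796)/358226 = (737 + 796*958**3 + 958**2*796**2 + 17*796*958**2)/358226 = (737 + 796*879217912 + 917764*633616 + 17*796*917764)*(1/358226) = (737 + 699857457952 + 581509954624 + 12419182448)*(1/358226) = 1293786595761*(1/358226) = 117616963251/32566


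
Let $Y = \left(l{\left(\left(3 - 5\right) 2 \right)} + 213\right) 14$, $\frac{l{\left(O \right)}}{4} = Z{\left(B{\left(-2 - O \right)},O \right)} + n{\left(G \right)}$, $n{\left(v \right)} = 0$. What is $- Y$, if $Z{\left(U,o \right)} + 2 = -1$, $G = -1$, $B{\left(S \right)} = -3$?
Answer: $-2814$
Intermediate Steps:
$Z{\left(U,o \right)} = -3$ ($Z{\left(U,o \right)} = -2 - 1 = -3$)
$l{\left(O \right)} = -12$ ($l{\left(O \right)} = 4 \left(-3 + 0\right) = 4 \left(-3\right) = -12$)
$Y = 2814$ ($Y = \left(-12 + 213\right) 14 = 201 \cdot 14 = 2814$)
$- Y = \left(-1\right) 2814 = -2814$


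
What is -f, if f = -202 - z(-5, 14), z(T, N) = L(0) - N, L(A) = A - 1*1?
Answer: 187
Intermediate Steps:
L(A) = -1 + A (L(A) = A - 1 = -1 + A)
z(T, N) = -1 - N (z(T, N) = (-1 + 0) - N = -1 - N)
f = -187 (f = -202 - (-1 - 1*14) = -202 - (-1 - 14) = -202 - 1*(-15) = -202 + 15 = -187)
-f = -1*(-187) = 187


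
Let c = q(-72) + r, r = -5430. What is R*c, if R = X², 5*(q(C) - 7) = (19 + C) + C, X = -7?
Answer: -266952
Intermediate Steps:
q(C) = 54/5 + 2*C/5 (q(C) = 7 + ((19 + C) + C)/5 = 7 + (19 + 2*C)/5 = 7 + (19/5 + 2*C/5) = 54/5 + 2*C/5)
c = -5448 (c = (54/5 + (⅖)*(-72)) - 5430 = (54/5 - 144/5) - 5430 = -18 - 5430 = -5448)
R = 49 (R = (-7)² = 49)
R*c = 49*(-5448) = -266952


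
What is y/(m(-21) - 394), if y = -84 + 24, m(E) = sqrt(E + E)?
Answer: 11820/77639 + 30*I*sqrt(42)/77639 ≈ 0.15224 + 0.0025042*I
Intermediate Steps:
m(E) = sqrt(2)*sqrt(E) (m(E) = sqrt(2*E) = sqrt(2)*sqrt(E))
y = -60
y/(m(-21) - 394) = -60/(sqrt(2)*sqrt(-21) - 394) = -60/(sqrt(2)*(I*sqrt(21)) - 394) = -60/(I*sqrt(42) - 394) = -60/(-394 + I*sqrt(42))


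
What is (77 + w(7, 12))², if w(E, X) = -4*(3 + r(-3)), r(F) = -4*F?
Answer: 289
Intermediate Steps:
w(E, X) = -60 (w(E, X) = -4*(3 - 4*(-3)) = -4*(3 + 12) = -4*15 = -60)
(77 + w(7, 12))² = (77 - 60)² = 17² = 289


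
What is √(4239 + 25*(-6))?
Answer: √4089 ≈ 63.945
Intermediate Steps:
√(4239 + 25*(-6)) = √(4239 - 150) = √4089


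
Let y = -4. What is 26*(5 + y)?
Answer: 26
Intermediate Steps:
26*(5 + y) = 26*(5 - 4) = 26*1 = 26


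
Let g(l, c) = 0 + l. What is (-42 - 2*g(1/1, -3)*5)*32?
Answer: -1664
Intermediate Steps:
g(l, c) = l
(-42 - 2*g(1/1, -3)*5)*32 = (-42 - 2/1*5)*32 = (-42 - 2*1*5)*32 = (-42 - 2*5)*32 = (-42 - 10)*32 = -52*32 = -1664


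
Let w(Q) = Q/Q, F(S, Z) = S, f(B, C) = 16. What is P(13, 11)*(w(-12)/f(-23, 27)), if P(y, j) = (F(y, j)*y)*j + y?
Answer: 117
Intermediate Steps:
P(y, j) = y + j*y**2 (P(y, j) = (y*y)*j + y = y**2*j + y = j*y**2 + y = y + j*y**2)
w(Q) = 1
P(13, 11)*(w(-12)/f(-23, 27)) = (13*(1 + 11*13))*(1/16) = (13*(1 + 143))*(1*(1/16)) = (13*144)*(1/16) = 1872*(1/16) = 117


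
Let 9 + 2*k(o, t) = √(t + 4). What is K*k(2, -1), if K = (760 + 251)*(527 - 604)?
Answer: 700623/2 - 77847*√3/2 ≈ 2.8289e+5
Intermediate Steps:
k(o, t) = -9/2 + √(4 + t)/2 (k(o, t) = -9/2 + √(t + 4)/2 = -9/2 + √(4 + t)/2)
K = -77847 (K = 1011*(-77) = -77847)
K*k(2, -1) = -77847*(-9/2 + √(4 - 1)/2) = -77847*(-9/2 + √3/2) = 700623/2 - 77847*√3/2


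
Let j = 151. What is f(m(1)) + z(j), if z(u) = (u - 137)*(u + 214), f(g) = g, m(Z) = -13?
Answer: 5097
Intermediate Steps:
z(u) = (-137 + u)*(214 + u)
f(m(1)) + z(j) = -13 + (-29318 + 151**2 + 77*151) = -13 + (-29318 + 22801 + 11627) = -13 + 5110 = 5097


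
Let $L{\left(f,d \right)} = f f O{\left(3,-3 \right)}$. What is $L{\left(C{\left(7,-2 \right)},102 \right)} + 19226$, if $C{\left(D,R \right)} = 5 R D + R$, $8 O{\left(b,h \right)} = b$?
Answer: $21170$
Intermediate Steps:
$O{\left(b,h \right)} = \frac{b}{8}$
$C{\left(D,R \right)} = R + 5 D R$ ($C{\left(D,R \right)} = 5 D R + R = R + 5 D R$)
$L{\left(f,d \right)} = \frac{3 f^{2}}{8}$ ($L{\left(f,d \right)} = f f \frac{1}{8} \cdot 3 = f^{2} \cdot \frac{3}{8} = \frac{3 f^{2}}{8}$)
$L{\left(C{\left(7,-2 \right)},102 \right)} + 19226 = \frac{3 \left(- 2 \left(1 + 5 \cdot 7\right)\right)^{2}}{8} + 19226 = \frac{3 \left(- 2 \left(1 + 35\right)\right)^{2}}{8} + 19226 = \frac{3 \left(\left(-2\right) 36\right)^{2}}{8} + 19226 = \frac{3 \left(-72\right)^{2}}{8} + 19226 = \frac{3}{8} \cdot 5184 + 19226 = 1944 + 19226 = 21170$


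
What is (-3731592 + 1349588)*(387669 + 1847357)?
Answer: -5323840872104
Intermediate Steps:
(-3731592 + 1349588)*(387669 + 1847357) = -2382004*2235026 = -5323840872104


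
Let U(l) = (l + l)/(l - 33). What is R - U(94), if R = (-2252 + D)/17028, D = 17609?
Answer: -754829/346236 ≈ -2.1801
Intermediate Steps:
R = 5119/5676 (R = (-2252 + 17609)/17028 = 15357*(1/17028) = 5119/5676 ≈ 0.90187)
U(l) = 2*l/(-33 + l) (U(l) = (2*l)/(-33 + l) = 2*l/(-33 + l))
R - U(94) = 5119/5676 - 2*94/(-33 + 94) = 5119/5676 - 2*94/61 = 5119/5676 - 1*188/61 = 5119/5676 - 188/61 = -754829/346236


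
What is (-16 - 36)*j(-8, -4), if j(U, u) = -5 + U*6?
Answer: 2756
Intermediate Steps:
j(U, u) = -5 + 6*U
(-16 - 36)*j(-8, -4) = (-16 - 36)*(-5 + 6*(-8)) = -52*(-5 - 48) = -52*(-53) = 2756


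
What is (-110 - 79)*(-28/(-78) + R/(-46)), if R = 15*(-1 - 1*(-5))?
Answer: 53424/299 ≈ 178.68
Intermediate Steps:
R = 60 (R = 15*(-1 + 5) = 15*4 = 60)
(-110 - 79)*(-28/(-78) + R/(-46)) = (-110 - 79)*(-28/(-78) + 60/(-46)) = -189*(-28*(-1/78) + 60*(-1/46)) = -189*(14/39 - 30/23) = -189*(-848/897) = 53424/299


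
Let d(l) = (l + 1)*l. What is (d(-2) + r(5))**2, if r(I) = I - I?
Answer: 4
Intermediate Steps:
r(I) = 0
d(l) = l*(1 + l) (d(l) = (1 + l)*l = l*(1 + l))
(d(-2) + r(5))**2 = (-2*(1 - 2) + 0)**2 = (-2*(-1) + 0)**2 = (2 + 0)**2 = 2**2 = 4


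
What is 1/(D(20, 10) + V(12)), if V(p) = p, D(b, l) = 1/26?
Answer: 26/313 ≈ 0.083067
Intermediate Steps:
D(b, l) = 1/26
1/(D(20, 10) + V(12)) = 1/(1/26 + 12) = 1/(313/26) = 26/313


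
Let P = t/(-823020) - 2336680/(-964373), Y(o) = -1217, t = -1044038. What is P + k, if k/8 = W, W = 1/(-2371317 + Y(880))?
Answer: 1737865588499090909/470769030729352410 ≈ 3.6915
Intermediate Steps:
W = -1/2372534 (W = 1/(-2371317 - 1217) = 1/(-2372534) = -1/2372534 ≈ -4.2149e-7)
k = -4/1186267 (k = 8*(-1/2372534) = -4/1186267 ≈ -3.3719e-6)
P = 1464988215887/396849133230 (P = -1044038/(-823020) - 2336680/(-964373) = -1044038*(-1/823020) - 2336680*(-1/964373) = 522019/411510 + 2336680/964373 = 1464988215887/396849133230 ≈ 3.6916)
P + k = 1464988215887/396849133230 - 4/1186267 = 1737865588499090909/470769030729352410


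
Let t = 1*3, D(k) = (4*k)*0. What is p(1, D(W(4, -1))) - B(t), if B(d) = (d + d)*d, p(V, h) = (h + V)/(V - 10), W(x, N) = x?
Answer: -163/9 ≈ -18.111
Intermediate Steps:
D(k) = 0
p(V, h) = (V + h)/(-10 + V)
t = 3
B(d) = 2*d² (B(d) = (2*d)*d = 2*d²)
p(1, D(W(4, -1))) - B(t) = (1 + 0)/(-10 + 1) - 2*3² = 1/(-9) - 2*9 = -⅑*1 - 1*18 = -⅑ - 18 = -163/9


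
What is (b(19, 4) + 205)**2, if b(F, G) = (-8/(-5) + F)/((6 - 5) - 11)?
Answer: 102961609/2500 ≈ 41185.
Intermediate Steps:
b(F, G) = -4/25 - F/10 (b(F, G) = (-8*(-1/5) + F)/(1 - 11) = (8/5 + F)/(-10) = (8/5 + F)*(-1/10) = -4/25 - F/10)
(b(19, 4) + 205)**2 = ((-4/25 - 1/10*19) + 205)**2 = ((-4/25 - 19/10) + 205)**2 = (-103/50 + 205)**2 = (10147/50)**2 = 102961609/2500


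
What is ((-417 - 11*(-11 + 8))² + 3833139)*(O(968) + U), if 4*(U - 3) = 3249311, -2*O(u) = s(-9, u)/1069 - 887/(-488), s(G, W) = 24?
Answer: 3373711313344937235/1043344 ≈ 3.2336e+12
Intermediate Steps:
O(u) = -959915/1043344 (O(u) = -(24/1069 - 887/(-488))/2 = -(24*(1/1069) - 887*(-1/488))/2 = -(24/1069 + 887/488)/2 = -½*959915/521672 = -959915/1043344)
U = 3249323/4 (U = 3 + (¼)*3249311 = 3 + 3249311/4 = 3249323/4 ≈ 8.1233e+5)
((-417 - 11*(-11 + 8))² + 3833139)*(O(968) + U) = ((-417 - 11*(-11 + 8))² + 3833139)*(-959915/1043344 + 3249323/4) = ((-417 - 11*(-3))² + 3833139)*(847539454113/1043344) = ((-417 + 33)² + 3833139)*(847539454113/1043344) = ((-384)² + 3833139)*(847539454113/1043344) = (147456 + 3833139)*(847539454113/1043344) = 3980595*(847539454113/1043344) = 3373711313344937235/1043344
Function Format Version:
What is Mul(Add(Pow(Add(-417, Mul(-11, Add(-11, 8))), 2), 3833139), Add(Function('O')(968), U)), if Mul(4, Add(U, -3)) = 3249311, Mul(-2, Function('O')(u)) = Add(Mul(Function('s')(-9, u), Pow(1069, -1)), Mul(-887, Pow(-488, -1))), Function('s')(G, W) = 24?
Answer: Rational(3373711313344937235, 1043344) ≈ 3.2336e+12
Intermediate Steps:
Function('O')(u) = Rational(-959915, 1043344) (Function('O')(u) = Mul(Rational(-1, 2), Add(Mul(24, Pow(1069, -1)), Mul(-887, Pow(-488, -1)))) = Mul(Rational(-1, 2), Add(Mul(24, Rational(1, 1069)), Mul(-887, Rational(-1, 488)))) = Mul(Rational(-1, 2), Add(Rational(24, 1069), Rational(887, 488))) = Mul(Rational(-1, 2), Rational(959915, 521672)) = Rational(-959915, 1043344))
U = Rational(3249323, 4) (U = Add(3, Mul(Rational(1, 4), 3249311)) = Add(3, Rational(3249311, 4)) = Rational(3249323, 4) ≈ 8.1233e+5)
Mul(Add(Pow(Add(-417, Mul(-11, Add(-11, 8))), 2), 3833139), Add(Function('O')(968), U)) = Mul(Add(Pow(Add(-417, Mul(-11, Add(-11, 8))), 2), 3833139), Add(Rational(-959915, 1043344), Rational(3249323, 4))) = Mul(Add(Pow(Add(-417, Mul(-11, -3)), 2), 3833139), Rational(847539454113, 1043344)) = Mul(Add(Pow(Add(-417, 33), 2), 3833139), Rational(847539454113, 1043344)) = Mul(Add(Pow(-384, 2), 3833139), Rational(847539454113, 1043344)) = Mul(Add(147456, 3833139), Rational(847539454113, 1043344)) = Mul(3980595, Rational(847539454113, 1043344)) = Rational(3373711313344937235, 1043344)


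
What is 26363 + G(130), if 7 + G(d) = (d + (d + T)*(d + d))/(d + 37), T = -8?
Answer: 4433302/167 ≈ 26547.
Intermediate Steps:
G(d) = -7 + (d + 2*d*(-8 + d))/(37 + d) (G(d) = -7 + (d + (d - 8)*(d + d))/(d + 37) = -7 + (d + (-8 + d)*(2*d))/(37 + d) = -7 + (d + 2*d*(-8 + d))/(37 + d))
26363 + G(130) = 26363 + (-259 - 22*130 + 2*130²)/(37 + 130) = 26363 + (-259 - 2860 + 2*16900)/167 = 26363 + (-259 - 2860 + 33800)/167 = 26363 + (1/167)*30681 = 26363 + 30681/167 = 4433302/167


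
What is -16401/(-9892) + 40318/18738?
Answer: 353073797/92678148 ≈ 3.8097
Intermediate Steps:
-16401/(-9892) + 40318/18738 = -16401*(-1/9892) + 40318*(1/18738) = 16401/9892 + 20159/9369 = 353073797/92678148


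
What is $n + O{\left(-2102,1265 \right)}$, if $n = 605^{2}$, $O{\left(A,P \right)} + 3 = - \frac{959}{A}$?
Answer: $\frac{769379203}{2102} \approx 3.6602 \cdot 10^{5}$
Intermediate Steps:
$O{\left(A,P \right)} = -3 - \frac{959}{A}$
$n = 366025$
$n + O{\left(-2102,1265 \right)} = 366025 - \left(3 + \frac{959}{-2102}\right) = 366025 - \frac{5347}{2102} = \frac{769379203}{2102}$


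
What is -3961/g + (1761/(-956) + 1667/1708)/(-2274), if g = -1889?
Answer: 1838780744147/876754876116 ≈ 2.0973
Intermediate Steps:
-3961/g + (1761/(-956) + 1667/1708)/(-2274) = -3961/(-1889) + (1761/(-956) + 1667/1708)/(-2274) = -3961*(-1/1889) + (1761*(-1/956) + 1667*(1/1708))*(-1/2274) = 3961/1889 + (-1761/956 + 1667/1708)*(-1/2274) = 3961/1889 - 176767/204106*(-1/2274) = 3961/1889 + 176767/464137044 = 1838780744147/876754876116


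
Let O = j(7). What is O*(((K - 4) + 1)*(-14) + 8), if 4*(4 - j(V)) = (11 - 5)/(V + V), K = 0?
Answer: 2725/14 ≈ 194.64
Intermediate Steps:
j(V) = 4 - 3/(4*V) (j(V) = 4 - (11 - 5)/(4*(V + V)) = 4 - 3/(2*(2*V)) = 4 - 3*1/(2*V)/2 = 4 - 3/(4*V))
O = 109/28 (O = 4 - ¾/7 = 4 - ¾*⅐ = 4 - 3/28 = 109/28 ≈ 3.8929)
O*(((K - 4) + 1)*(-14) + 8) = 109*(((0 - 4) + 1)*(-14) + 8)/28 = 109*((-4 + 1)*(-14) + 8)/28 = 109*(-3*(-14) + 8)/28 = 109*(42 + 8)/28 = (109/28)*50 = 2725/14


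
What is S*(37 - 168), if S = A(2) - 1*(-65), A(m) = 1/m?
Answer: -17161/2 ≈ -8580.5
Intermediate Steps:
A(m) = 1/m
S = 131/2 (S = 1/2 - 1*(-65) = ½ + 65 = 131/2 ≈ 65.500)
S*(37 - 168) = 131*(37 - 168)/2 = (131/2)*(-131) = -17161/2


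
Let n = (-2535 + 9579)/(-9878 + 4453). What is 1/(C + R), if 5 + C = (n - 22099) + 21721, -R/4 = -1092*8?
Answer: 5425/187486381 ≈ 2.8935e-5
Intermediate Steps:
R = 34944 (R = -(-4368)*8 = -4*(-8736) = 34944)
n = -7044/5425 (n = 7044/(-5425) = 7044*(-1/5425) = -7044/5425 ≈ -1.2984)
C = -2084819/5425 (C = -5 + ((-7044/5425 - 22099) + 21721) = -5 + (-119894119/5425 + 21721) = -5 - 2057694/5425 = -2084819/5425 ≈ -384.30)
1/(C + R) = 1/(-2084819/5425 + 34944) = 1/(187486381/5425) = 5425/187486381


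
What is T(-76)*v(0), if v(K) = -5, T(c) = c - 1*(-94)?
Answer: -90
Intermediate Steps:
T(c) = 94 + c (T(c) = c + 94 = 94 + c)
T(-76)*v(0) = (94 - 76)*(-5) = 18*(-5) = -90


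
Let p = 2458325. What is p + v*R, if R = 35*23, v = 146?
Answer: 2575855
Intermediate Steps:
R = 805
p + v*R = 2458325 + 146*805 = 2458325 + 117530 = 2575855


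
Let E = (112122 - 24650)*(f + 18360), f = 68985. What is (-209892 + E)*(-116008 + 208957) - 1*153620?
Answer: 710133329381032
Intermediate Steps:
E = 7640241840 (E = (112122 - 24650)*(68985 + 18360) = 87472*87345 = 7640241840)
(-209892 + E)*(-116008 + 208957) - 1*153620 = (-209892 + 7640241840)*(-116008 + 208957) - 1*153620 = 7640031948*92949 - 153620 = 710133329534652 - 153620 = 710133329381032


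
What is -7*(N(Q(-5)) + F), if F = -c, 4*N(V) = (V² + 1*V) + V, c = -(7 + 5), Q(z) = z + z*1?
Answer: -224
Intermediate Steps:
Q(z) = 2*z (Q(z) = z + z = 2*z)
c = -12 (c = -1*12 = -12)
N(V) = V/2 + V²/4 (N(V) = ((V² + 1*V) + V)/4 = ((V² + V) + V)/4 = ((V + V²) + V)/4 = (V² + 2*V)/4 = V/2 + V²/4)
F = 12 (F = -1*(-12) = 12)
-7*(N(Q(-5)) + F) = -7*((2*(-5))*(2 + 2*(-5))/4 + 12) = -7*((¼)*(-10)*(2 - 10) + 12) = -7*((¼)*(-10)*(-8) + 12) = -7*(20 + 12) = -7*32 = -224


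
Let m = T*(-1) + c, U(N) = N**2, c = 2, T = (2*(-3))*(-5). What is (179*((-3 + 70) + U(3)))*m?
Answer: -380912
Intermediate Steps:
T = 30 (T = -6*(-5) = 30)
m = -28 (m = 30*(-1) + 2 = -30 + 2 = -28)
(179*((-3 + 70) + U(3)))*m = (179*((-3 + 70) + 3**2))*(-28) = (179*(67 + 9))*(-28) = (179*76)*(-28) = 13604*(-28) = -380912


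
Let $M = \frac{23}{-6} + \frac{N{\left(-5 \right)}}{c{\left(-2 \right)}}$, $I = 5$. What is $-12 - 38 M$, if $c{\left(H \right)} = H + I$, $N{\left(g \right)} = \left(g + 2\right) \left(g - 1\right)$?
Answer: $- \frac{283}{3} \approx -94.333$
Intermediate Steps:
$N{\left(g \right)} = \left(-1 + g\right) \left(2 + g\right)$ ($N{\left(g \right)} = \left(2 + g\right) \left(-1 + g\right) = \left(-1 + g\right) \left(2 + g\right)$)
$c{\left(H \right)} = 5 + H$ ($c{\left(H \right)} = H + 5 = 5 + H$)
$M = \frac{13}{6}$ ($M = \frac{23}{-6} + \frac{-2 - 5 + \left(-5\right)^{2}}{5 - 2} = 23 \left(- \frac{1}{6}\right) + \frac{-2 - 5 + 25}{3} = - \frac{23}{6} + 18 \cdot \frac{1}{3} = - \frac{23}{6} + 6 = \frac{13}{6} \approx 2.1667$)
$-12 - 38 M = -12 - \frac{247}{3} = - \frac{283}{3}$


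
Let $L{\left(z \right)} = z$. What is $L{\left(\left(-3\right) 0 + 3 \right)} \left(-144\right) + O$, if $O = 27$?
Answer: $-405$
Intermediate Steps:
$L{\left(\left(-3\right) 0 + 3 \right)} \left(-144\right) + O = \left(\left(-3\right) 0 + 3\right) \left(-144\right) + 27 = \left(0 + 3\right) \left(-144\right) + 27 = 3 \left(-144\right) + 27 = -432 + 27 = -405$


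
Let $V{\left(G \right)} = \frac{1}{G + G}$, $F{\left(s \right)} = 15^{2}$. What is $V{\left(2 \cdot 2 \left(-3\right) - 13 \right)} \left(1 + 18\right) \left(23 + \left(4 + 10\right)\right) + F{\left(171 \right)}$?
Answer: $\frac{10547}{50} \approx 210.94$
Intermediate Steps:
$F{\left(s \right)} = 225$
$V{\left(G \right)} = \frac{1}{2 G}$
$V{\left(2 \cdot 2 \left(-3\right) - 13 \right)} \left(1 + 18\right) \left(23 + \left(4 + 10\right)\right) + F{\left(171 \right)} = \frac{1}{2 \left(2 \cdot 2 \left(-3\right) - 13\right)} \left(1 + 18\right) \left(23 + \left(4 + 10\right)\right) + 225 = \frac{1}{2 \left(4 \left(-3\right) - 13\right)} 19 \left(23 + 14\right) + 225 = \frac{1}{2 \left(-12 - 13\right)} 19 \cdot 37 + 225 = \frac{1}{2 \left(-25\right)} 703 + 225 = \frac{1}{2} \left(- \frac{1}{25}\right) 703 + 225 = \left(- \frac{1}{50}\right) 703 + 225 = - \frac{703}{50} + 225 = \frac{10547}{50}$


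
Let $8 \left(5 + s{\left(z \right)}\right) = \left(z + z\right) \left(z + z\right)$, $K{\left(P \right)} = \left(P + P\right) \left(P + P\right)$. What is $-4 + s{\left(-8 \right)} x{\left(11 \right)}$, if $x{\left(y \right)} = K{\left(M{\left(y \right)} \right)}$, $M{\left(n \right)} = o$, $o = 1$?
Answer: $104$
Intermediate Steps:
$M{\left(n \right)} = 1$
$K{\left(P \right)} = 4 P^{2}$ ($K{\left(P \right)} = 2 P 2 P = 4 P^{2}$)
$s{\left(z \right)} = -5 + \frac{z^{2}}{2}$ ($s{\left(z \right)} = -5 + \frac{\left(z + z\right) \left(z + z\right)}{8} = -5 + \frac{2 z 2 z}{8} = -5 + \frac{4 z^{2}}{8} = -5 + \frac{z^{2}}{2}$)
$x{\left(y \right)} = 4$ ($x{\left(y \right)} = 4 \cdot 1^{2} = 4 \cdot 1 = 4$)
$-4 + s{\left(-8 \right)} x{\left(11 \right)} = -4 + \left(-5 + \frac{\left(-8\right)^{2}}{2}\right) 4 = -4 + \left(-5 + \frac{1}{2} \cdot 64\right) 4 = -4 + \left(-5 + 32\right) 4 = -4 + 27 \cdot 4 = -4 + 108 = 104$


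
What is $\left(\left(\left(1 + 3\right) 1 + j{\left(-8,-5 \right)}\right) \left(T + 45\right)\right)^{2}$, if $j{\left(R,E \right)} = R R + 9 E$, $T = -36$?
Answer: $42849$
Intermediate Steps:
$j{\left(R,E \right)} = R^{2} + 9 E$
$\left(\left(\left(1 + 3\right) 1 + j{\left(-8,-5 \right)}\right) \left(T + 45\right)\right)^{2} = \left(\left(\left(1 + 3\right) 1 + \left(\left(-8\right)^{2} + 9 \left(-5\right)\right)\right) \left(-36 + 45\right)\right)^{2} = \left(\left(4 \cdot 1 + \left(64 - 45\right)\right) 9\right)^{2} = \left(\left(4 + 19\right) 9\right)^{2} = \left(23 \cdot 9\right)^{2} = 207^{2} = 42849$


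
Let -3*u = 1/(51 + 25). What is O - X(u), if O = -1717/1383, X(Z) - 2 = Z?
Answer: -340247/105108 ≈ -3.2371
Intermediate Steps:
u = -1/228 (u = -1/(3*(51 + 25)) = -⅓/76 = -⅓*1/76 = -1/228 ≈ -0.0043860)
X(Z) = 2 + Z
O = -1717/1383 (O = -1717*1/1383 = -1717/1383 ≈ -1.2415)
O - X(u) = -1717/1383 - (2 - 1/228) = -1717/1383 - 1*455/228 = -1717/1383 - 455/228 = -340247/105108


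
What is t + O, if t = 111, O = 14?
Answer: 125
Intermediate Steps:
t + O = 111 + 14 = 125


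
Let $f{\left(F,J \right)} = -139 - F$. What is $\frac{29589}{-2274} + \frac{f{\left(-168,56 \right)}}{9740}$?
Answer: $- \frac{48021819}{3691460} \approx -13.009$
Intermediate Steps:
$\frac{29589}{-2274} + \frac{f{\left(-168,56 \right)}}{9740} = \frac{29589}{-2274} + \frac{-139 - -168}{9740} = 29589 \left(- \frac{1}{2274}\right) + \left(-139 + 168\right) \frac{1}{9740} = - \frac{9863}{758} + 29 \cdot \frac{1}{9740} = - \frac{9863}{758} + \frac{29}{9740} = - \frac{48021819}{3691460}$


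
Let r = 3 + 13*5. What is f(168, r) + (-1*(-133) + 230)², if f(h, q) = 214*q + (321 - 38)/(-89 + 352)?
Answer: 38482706/263 ≈ 1.4632e+5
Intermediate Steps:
r = 68 (r = 3 + 65 = 68)
f(h, q) = 283/263 + 214*q (f(h, q) = 214*q + 283/263 = 283/263 + 214*q)
f(168, r) + (-1*(-133) + 230)² = (283/263 + 214*68) + (-1*(-133) + 230)² = (283/263 + 14552) + (133 + 230)² = 3827459/263 + 363² = 3827459/263 + 131769 = 38482706/263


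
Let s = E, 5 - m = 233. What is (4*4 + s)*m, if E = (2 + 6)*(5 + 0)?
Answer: -12768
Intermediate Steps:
m = -228 (m = 5 - 1*233 = 5 - 233 = -228)
E = 40 (E = 8*5 = 40)
s = 40
(4*4 + s)*m = (4*4 + 40)*(-228) = (16 + 40)*(-228) = 56*(-228) = -12768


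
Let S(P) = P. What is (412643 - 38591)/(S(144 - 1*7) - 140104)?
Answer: -374052/139967 ≈ -2.6724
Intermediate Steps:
(412643 - 38591)/(S(144 - 1*7) - 140104) = (412643 - 38591)/((144 - 1*7) - 140104) = 374052/((144 - 7) - 140104) = 374052/(137 - 140104) = 374052/(-139967) = 374052*(-1/139967) = -374052/139967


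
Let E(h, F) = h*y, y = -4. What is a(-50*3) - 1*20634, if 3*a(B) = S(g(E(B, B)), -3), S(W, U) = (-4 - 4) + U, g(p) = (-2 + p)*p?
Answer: -61913/3 ≈ -20638.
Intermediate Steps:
E(h, F) = -4*h (E(h, F) = h*(-4) = -4*h)
g(p) = p*(-2 + p)
S(W, U) = -8 + U
a(B) = -11/3 (a(B) = (-8 - 3)/3 = (1/3)*(-11) = -11/3)
a(-50*3) - 1*20634 = -11/3 - 1*20634 = -11/3 - 20634 = -61913/3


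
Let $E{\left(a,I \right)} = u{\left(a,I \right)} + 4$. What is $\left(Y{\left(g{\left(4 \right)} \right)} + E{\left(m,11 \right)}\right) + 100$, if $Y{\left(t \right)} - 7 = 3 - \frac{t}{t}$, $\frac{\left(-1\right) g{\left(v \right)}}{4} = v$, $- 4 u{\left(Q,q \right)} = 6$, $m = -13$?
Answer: $\frac{223}{2} \approx 111.5$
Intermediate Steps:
$u{\left(Q,q \right)} = - \frac{3}{2}$ ($u{\left(Q,q \right)} = \left(- \frac{1}{4}\right) 6 = - \frac{3}{2}$)
$g{\left(v \right)} = - 4 v$
$E{\left(a,I \right)} = \frac{5}{2}$ ($E{\left(a,I \right)} = - \frac{3}{2} + 4 = \frac{5}{2}$)
$Y{\left(t \right)} = 9$ ($Y{\left(t \right)} = 7 + \left(3 - \frac{t}{t}\right) = 7 + \left(3 - 1\right) = 7 + 2 = 9$)
$\left(Y{\left(g{\left(4 \right)} \right)} + E{\left(m,11 \right)}\right) + 100 = \left(9 + \frac{5}{2}\right) + 100 = \frac{23}{2} + 100 = \frac{223}{2}$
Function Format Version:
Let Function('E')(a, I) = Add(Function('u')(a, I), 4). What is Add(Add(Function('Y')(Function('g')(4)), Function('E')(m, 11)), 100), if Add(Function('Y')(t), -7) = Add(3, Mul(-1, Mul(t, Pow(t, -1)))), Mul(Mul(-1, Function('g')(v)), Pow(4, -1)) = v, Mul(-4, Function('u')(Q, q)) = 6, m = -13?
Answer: Rational(223, 2) ≈ 111.50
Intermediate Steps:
Function('u')(Q, q) = Rational(-3, 2) (Function('u')(Q, q) = Mul(Rational(-1, 4), 6) = Rational(-3, 2))
Function('g')(v) = Mul(-4, v)
Function('E')(a, I) = Rational(5, 2) (Function('E')(a, I) = Add(Rational(-3, 2), 4) = Rational(5, 2))
Function('Y')(t) = 9 (Function('Y')(t) = Add(7, Add(3, Mul(-1, Mul(t, Pow(t, -1))))) = Add(7, Add(3, Mul(-1, 1))) = Add(7, Add(3, -1)) = Add(7, 2) = 9)
Add(Add(Function('Y')(Function('g')(4)), Function('E')(m, 11)), 100) = Add(Add(9, Rational(5, 2)), 100) = Add(Rational(23, 2), 100) = Rational(223, 2)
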